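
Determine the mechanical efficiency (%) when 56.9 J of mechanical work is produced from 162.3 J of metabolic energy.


eta = (W_mech / E_meta) * 100
eta = (56.9 / 162.3) * 100
ratio = 0.3506
eta = 35.0585


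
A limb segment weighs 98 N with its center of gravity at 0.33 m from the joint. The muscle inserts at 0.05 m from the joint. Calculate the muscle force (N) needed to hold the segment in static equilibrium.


F_muscle = W * d_load / d_muscle
F_muscle = 98 * 0.33 / 0.05
Numerator = 32.3400
F_muscle = 646.8000


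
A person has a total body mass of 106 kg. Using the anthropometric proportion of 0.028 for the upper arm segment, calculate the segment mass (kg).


m_segment = body_mass * fraction
m_segment = 106 * 0.028
m_segment = 2.9680


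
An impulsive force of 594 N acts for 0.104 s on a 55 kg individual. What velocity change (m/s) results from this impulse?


J = F * dt = 594 * 0.104 = 61.7760 N*s
delta_v = J / m
delta_v = 61.7760 / 55
delta_v = 1.1232


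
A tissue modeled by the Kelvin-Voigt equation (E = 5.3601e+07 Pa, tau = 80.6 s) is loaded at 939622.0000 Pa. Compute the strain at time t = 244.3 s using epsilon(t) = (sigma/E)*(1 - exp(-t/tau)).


epsilon(t) = (sigma/E) * (1 - exp(-t/tau))
sigma/E = 939622.0000 / 5.3601e+07 = 0.0175
exp(-t/tau) = exp(-244.3 / 80.6) = 0.0483
epsilon = 0.0175 * (1 - 0.0483)
epsilon = 0.0167


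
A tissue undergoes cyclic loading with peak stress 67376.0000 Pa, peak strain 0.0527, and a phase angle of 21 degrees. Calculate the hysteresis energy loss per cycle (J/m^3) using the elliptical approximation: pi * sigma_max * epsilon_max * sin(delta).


E_loss = pi * sigma_max * epsilon_max * sin(delta)
delta = 21 deg = 0.3665 rad
sin(delta) = 0.3584
E_loss = pi * 67376.0000 * 0.0527 * 0.3584
E_loss = 3997.5589


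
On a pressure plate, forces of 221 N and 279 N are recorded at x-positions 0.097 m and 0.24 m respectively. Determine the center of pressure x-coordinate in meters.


COP_x = (F1*x1 + F2*x2) / (F1 + F2)
COP_x = (221*0.097 + 279*0.24) / (221 + 279)
Numerator = 88.3970
Denominator = 500
COP_x = 0.1768


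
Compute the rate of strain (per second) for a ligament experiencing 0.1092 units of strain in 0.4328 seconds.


strain_rate = delta_strain / delta_t
strain_rate = 0.1092 / 0.4328
strain_rate = 0.2523


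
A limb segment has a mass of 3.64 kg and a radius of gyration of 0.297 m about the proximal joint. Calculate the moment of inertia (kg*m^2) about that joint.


I = m * k^2
I = 3.64 * 0.297^2
k^2 = 0.0882
I = 0.3211


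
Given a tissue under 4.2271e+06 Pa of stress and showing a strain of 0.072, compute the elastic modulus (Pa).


E = stress / strain
E = 4.2271e+06 / 0.072
E = 5.8710e+07


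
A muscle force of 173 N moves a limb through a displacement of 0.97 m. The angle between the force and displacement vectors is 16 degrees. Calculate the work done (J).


W = F * d * cos(theta)
theta = 16 deg = 0.2793 rad
cos(theta) = 0.9613
W = 173 * 0.97 * 0.9613
W = 161.3093


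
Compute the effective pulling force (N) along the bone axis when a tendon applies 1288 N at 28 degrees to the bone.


F_eff = F_tendon * cos(theta)
theta = 28 deg = 0.4887 rad
cos(theta) = 0.8829
F_eff = 1288 * 0.8829
F_eff = 1137.2365


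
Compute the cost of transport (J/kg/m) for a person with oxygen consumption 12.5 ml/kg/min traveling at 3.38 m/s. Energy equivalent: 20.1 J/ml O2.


Power per kg = VO2 * 20.1 / 60
Power per kg = 12.5 * 20.1 / 60 = 4.1875 W/kg
Cost = power_per_kg / speed
Cost = 4.1875 / 3.38
Cost = 1.2389


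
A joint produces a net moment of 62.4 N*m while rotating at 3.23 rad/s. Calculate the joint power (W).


P = M * omega
P = 62.4 * 3.23
P = 201.5520


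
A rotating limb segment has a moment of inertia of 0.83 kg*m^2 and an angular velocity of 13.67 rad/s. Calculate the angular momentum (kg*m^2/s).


L = I * omega
L = 0.83 * 13.67
L = 11.3461


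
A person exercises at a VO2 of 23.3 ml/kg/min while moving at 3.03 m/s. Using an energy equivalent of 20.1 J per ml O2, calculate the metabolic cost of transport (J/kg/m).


Power per kg = VO2 * 20.1 / 60
Power per kg = 23.3 * 20.1 / 60 = 7.8055 W/kg
Cost = power_per_kg / speed
Cost = 7.8055 / 3.03
Cost = 2.5761


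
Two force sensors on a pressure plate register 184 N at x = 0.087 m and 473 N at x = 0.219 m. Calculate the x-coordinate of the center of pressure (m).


COP_x = (F1*x1 + F2*x2) / (F1 + F2)
COP_x = (184*0.087 + 473*0.219) / (184 + 473)
Numerator = 119.5950
Denominator = 657
COP_x = 0.1820


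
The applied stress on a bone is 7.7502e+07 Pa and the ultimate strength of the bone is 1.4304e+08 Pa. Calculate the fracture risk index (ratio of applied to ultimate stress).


FRI = applied / ultimate
FRI = 7.7502e+07 / 1.4304e+08
FRI = 0.5418


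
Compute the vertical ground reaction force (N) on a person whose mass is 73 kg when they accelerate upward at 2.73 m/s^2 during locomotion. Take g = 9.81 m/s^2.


GRF = m * (g + a)
GRF = 73 * (9.81 + 2.73)
GRF = 73 * 12.5400
GRF = 915.4200


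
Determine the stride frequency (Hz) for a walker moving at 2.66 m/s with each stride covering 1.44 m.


f = v / stride_length
f = 2.66 / 1.44
f = 1.8472


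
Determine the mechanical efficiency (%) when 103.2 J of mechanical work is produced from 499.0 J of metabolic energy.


eta = (W_mech / E_meta) * 100
eta = (103.2 / 499.0) * 100
ratio = 0.2068
eta = 20.6814


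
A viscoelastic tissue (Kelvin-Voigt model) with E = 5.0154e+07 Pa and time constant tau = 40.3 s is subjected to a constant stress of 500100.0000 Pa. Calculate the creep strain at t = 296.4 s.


epsilon(t) = (sigma/E) * (1 - exp(-t/tau))
sigma/E = 500100.0000 / 5.0154e+07 = 0.0100
exp(-t/tau) = exp(-296.4 / 40.3) = 6.3949e-04
epsilon = 0.0100 * (1 - 6.3949e-04)
epsilon = 0.0100


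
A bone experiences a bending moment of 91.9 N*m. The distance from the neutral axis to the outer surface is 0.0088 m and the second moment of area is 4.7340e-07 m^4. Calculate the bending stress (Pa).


sigma = M * c / I
sigma = 91.9 * 0.0088 / 4.7340e-07
M * c = 0.8087
sigma = 1.7083e+06


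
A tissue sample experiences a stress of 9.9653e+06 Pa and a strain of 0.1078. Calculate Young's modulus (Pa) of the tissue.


E = stress / strain
E = 9.9653e+06 / 0.1078
E = 9.2442e+07


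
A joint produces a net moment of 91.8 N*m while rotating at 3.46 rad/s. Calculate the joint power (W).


P = M * omega
P = 91.8 * 3.46
P = 317.6280


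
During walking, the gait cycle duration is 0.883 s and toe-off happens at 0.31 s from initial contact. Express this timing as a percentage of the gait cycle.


pct = (event_time / cycle_time) * 100
pct = (0.31 / 0.883) * 100
ratio = 0.3511
pct = 35.1076


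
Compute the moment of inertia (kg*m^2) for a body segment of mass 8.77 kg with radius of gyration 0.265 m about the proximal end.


I = m * k^2
I = 8.77 * 0.265^2
k^2 = 0.0702
I = 0.6159


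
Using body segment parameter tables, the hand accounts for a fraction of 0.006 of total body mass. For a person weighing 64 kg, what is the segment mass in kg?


m_segment = body_mass * fraction
m_segment = 64 * 0.006
m_segment = 0.3840


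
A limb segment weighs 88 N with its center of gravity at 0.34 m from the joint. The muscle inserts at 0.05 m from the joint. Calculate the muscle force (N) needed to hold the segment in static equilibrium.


F_muscle = W * d_load / d_muscle
F_muscle = 88 * 0.34 / 0.05
Numerator = 29.9200
F_muscle = 598.4000


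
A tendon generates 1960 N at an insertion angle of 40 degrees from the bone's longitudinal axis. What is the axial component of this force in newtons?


F_eff = F_tendon * cos(theta)
theta = 40 deg = 0.6981 rad
cos(theta) = 0.7660
F_eff = 1960 * 0.7660
F_eff = 1501.4471


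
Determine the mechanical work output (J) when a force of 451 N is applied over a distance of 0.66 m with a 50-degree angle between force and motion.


W = F * d * cos(theta)
theta = 50 deg = 0.8727 rad
cos(theta) = 0.6428
W = 451 * 0.66 * 0.6428
W = 191.3322


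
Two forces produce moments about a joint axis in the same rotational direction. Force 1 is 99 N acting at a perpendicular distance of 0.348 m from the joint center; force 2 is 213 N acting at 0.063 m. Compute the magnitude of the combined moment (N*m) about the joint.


M = F1 * d1 + F2 * d2
M = 99 * 0.348 + 213 * 0.063
M = 34.4520 + 13.4190
M = 47.8710


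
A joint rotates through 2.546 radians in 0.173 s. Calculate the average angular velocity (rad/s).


omega = delta_theta / delta_t
omega = 2.546 / 0.173
omega = 14.7168


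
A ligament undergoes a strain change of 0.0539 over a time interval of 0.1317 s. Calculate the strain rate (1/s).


strain_rate = delta_strain / delta_t
strain_rate = 0.0539 / 0.1317
strain_rate = 0.4093


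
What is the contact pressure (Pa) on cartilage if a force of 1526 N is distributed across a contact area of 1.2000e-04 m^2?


P = F / A
P = 1526 / 1.2000e-04
P = 1.2717e+07


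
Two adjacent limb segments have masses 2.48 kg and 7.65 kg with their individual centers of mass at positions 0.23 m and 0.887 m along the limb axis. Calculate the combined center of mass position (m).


COM = (m1*x1 + m2*x2) / (m1 + m2)
COM = (2.48*0.23 + 7.65*0.887) / (2.48 + 7.65)
Numerator = 7.3560
Denominator = 10.1300
COM = 0.7262


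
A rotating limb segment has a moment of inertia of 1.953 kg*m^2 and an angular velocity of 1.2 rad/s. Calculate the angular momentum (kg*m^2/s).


L = I * omega
L = 1.953 * 1.2
L = 2.3436


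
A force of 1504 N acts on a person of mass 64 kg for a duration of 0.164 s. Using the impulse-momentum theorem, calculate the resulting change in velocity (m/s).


J = F * dt = 1504 * 0.164 = 246.6560 N*s
delta_v = J / m
delta_v = 246.6560 / 64
delta_v = 3.8540


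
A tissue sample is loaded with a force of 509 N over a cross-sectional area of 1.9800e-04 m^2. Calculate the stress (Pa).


stress = F / A
stress = 509 / 1.9800e-04
stress = 2.5707e+06


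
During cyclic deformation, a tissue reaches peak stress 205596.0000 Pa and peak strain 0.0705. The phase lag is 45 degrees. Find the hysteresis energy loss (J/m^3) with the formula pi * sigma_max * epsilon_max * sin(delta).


E_loss = pi * sigma_max * epsilon_max * sin(delta)
delta = 45 deg = 0.7854 rad
sin(delta) = 0.7071
E_loss = pi * 205596.0000 * 0.0705 * 0.7071
E_loss = 32198.7234


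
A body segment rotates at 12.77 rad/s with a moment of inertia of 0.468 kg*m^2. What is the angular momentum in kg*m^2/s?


L = I * omega
L = 0.468 * 12.77
L = 5.9764


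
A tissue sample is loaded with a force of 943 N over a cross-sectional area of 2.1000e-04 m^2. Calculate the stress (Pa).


stress = F / A
stress = 943 / 2.1000e-04
stress = 4.4905e+06


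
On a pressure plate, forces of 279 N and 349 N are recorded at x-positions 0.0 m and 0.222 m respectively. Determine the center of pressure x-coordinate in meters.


COP_x = (F1*x1 + F2*x2) / (F1 + F2)
COP_x = (279*0.0 + 349*0.222) / (279 + 349)
Numerator = 77.4780
Denominator = 628
COP_x = 0.1234


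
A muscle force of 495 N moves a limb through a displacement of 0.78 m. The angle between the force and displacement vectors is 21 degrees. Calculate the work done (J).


W = F * d * cos(theta)
theta = 21 deg = 0.3665 rad
cos(theta) = 0.9336
W = 495 * 0.78 * 0.9336
W = 360.4554


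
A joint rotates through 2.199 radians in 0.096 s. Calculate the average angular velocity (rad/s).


omega = delta_theta / delta_t
omega = 2.199 / 0.096
omega = 22.9062


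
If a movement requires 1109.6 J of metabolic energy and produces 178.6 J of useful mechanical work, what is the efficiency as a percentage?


eta = (W_mech / E_meta) * 100
eta = (178.6 / 1109.6) * 100
ratio = 0.1610
eta = 16.0959


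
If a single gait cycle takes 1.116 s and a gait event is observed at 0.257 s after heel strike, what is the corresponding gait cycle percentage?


pct = (event_time / cycle_time) * 100
pct = (0.257 / 1.116) * 100
ratio = 0.2303
pct = 23.0287


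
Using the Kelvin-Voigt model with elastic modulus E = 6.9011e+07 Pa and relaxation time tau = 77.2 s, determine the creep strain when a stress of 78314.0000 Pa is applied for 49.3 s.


epsilon(t) = (sigma/E) * (1 - exp(-t/tau))
sigma/E = 78314.0000 / 6.9011e+07 = 0.0011
exp(-t/tau) = exp(-49.3 / 77.2) = 0.5280
epsilon = 0.0011 * (1 - 0.5280)
epsilon = 5.3559e-04


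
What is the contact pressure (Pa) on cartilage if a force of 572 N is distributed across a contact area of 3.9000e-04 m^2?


P = F / A
P = 572 / 3.9000e-04
P = 1.4667e+06


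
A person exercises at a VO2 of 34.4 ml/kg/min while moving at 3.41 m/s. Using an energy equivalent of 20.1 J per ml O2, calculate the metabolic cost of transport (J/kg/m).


Power per kg = VO2 * 20.1 / 60
Power per kg = 34.4 * 20.1 / 60 = 11.5240 W/kg
Cost = power_per_kg / speed
Cost = 11.5240 / 3.41
Cost = 3.3795


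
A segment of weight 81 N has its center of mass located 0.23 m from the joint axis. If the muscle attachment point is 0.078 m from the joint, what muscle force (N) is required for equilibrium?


F_muscle = W * d_load / d_muscle
F_muscle = 81 * 0.23 / 0.078
Numerator = 18.6300
F_muscle = 238.8462


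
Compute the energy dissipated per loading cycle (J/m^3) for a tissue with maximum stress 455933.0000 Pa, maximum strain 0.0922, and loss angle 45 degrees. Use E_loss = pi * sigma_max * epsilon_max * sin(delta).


E_loss = pi * sigma_max * epsilon_max * sin(delta)
delta = 45 deg = 0.7854 rad
sin(delta) = 0.7071
E_loss = pi * 455933.0000 * 0.0922 * 0.7071
E_loss = 93382.7852


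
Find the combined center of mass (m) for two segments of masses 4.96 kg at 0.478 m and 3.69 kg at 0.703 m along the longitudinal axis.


COM = (m1*x1 + m2*x2) / (m1 + m2)
COM = (4.96*0.478 + 3.69*0.703) / (4.96 + 3.69)
Numerator = 4.9649
Denominator = 8.6500
COM = 0.5740


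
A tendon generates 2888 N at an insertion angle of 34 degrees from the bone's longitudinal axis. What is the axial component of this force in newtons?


F_eff = F_tendon * cos(theta)
theta = 34 deg = 0.5934 rad
cos(theta) = 0.8290
F_eff = 2888 * 0.8290
F_eff = 2394.2605


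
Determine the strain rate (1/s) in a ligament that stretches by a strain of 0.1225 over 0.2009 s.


strain_rate = delta_strain / delta_t
strain_rate = 0.1225 / 0.2009
strain_rate = 0.6098


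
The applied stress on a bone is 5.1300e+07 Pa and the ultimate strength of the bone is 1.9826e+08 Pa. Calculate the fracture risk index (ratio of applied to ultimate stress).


FRI = applied / ultimate
FRI = 5.1300e+07 / 1.9826e+08
FRI = 0.2588


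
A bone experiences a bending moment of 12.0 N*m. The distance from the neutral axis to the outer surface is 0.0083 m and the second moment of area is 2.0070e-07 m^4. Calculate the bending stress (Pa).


sigma = M * c / I
sigma = 12.0 * 0.0083 / 2.0070e-07
M * c = 0.0996
sigma = 496263.0792


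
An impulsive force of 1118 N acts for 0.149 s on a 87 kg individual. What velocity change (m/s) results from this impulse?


J = F * dt = 1118 * 0.149 = 166.5820 N*s
delta_v = J / m
delta_v = 166.5820 / 87
delta_v = 1.9147


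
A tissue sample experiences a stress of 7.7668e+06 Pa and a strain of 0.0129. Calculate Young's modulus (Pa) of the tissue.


E = stress / strain
E = 7.7668e+06 / 0.0129
E = 6.0208e+08


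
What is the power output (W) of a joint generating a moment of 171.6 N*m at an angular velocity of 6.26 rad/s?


P = M * omega
P = 171.6 * 6.26
P = 1074.2160


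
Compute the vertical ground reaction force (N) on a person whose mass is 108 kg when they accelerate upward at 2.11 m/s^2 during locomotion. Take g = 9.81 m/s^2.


GRF = m * (g + a)
GRF = 108 * (9.81 + 2.11)
GRF = 108 * 11.9200
GRF = 1287.3600


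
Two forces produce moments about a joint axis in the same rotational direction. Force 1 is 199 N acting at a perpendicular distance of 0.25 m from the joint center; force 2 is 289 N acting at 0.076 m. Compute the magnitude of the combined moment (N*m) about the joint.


M = F1 * d1 + F2 * d2
M = 199 * 0.25 + 289 * 0.076
M = 49.7500 + 21.9640
M = 71.7140


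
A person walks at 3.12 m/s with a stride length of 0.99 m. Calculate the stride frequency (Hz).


f = v / stride_length
f = 3.12 / 0.99
f = 3.1515


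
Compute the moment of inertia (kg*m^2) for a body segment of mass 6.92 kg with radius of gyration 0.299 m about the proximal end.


I = m * k^2
I = 6.92 * 0.299^2
k^2 = 0.0894
I = 0.6187


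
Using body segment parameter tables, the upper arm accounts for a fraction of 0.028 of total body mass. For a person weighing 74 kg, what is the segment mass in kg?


m_segment = body_mass * fraction
m_segment = 74 * 0.028
m_segment = 2.0720


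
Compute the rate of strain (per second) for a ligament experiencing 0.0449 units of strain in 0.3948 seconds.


strain_rate = delta_strain / delta_t
strain_rate = 0.0449 / 0.3948
strain_rate = 0.1137


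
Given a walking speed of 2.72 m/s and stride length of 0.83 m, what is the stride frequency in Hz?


f = v / stride_length
f = 2.72 / 0.83
f = 3.2771


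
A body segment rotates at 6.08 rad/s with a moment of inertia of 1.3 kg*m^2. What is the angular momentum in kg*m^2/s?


L = I * omega
L = 1.3 * 6.08
L = 7.9040


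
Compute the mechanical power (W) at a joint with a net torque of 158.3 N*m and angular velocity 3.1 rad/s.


P = M * omega
P = 158.3 * 3.1
P = 490.7300


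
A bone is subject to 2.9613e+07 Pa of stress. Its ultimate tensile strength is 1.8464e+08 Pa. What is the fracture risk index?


FRI = applied / ultimate
FRI = 2.9613e+07 / 1.8464e+08
FRI = 0.1604


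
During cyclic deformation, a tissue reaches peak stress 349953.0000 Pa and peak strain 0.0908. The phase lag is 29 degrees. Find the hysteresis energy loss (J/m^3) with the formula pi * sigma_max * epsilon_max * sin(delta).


E_loss = pi * sigma_max * epsilon_max * sin(delta)
delta = 29 deg = 0.5061 rad
sin(delta) = 0.4848
E_loss = pi * 349953.0000 * 0.0908 * 0.4848
E_loss = 48396.8027


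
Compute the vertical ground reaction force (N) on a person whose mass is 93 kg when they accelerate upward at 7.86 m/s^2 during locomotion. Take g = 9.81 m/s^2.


GRF = m * (g + a)
GRF = 93 * (9.81 + 7.86)
GRF = 93 * 17.6700
GRF = 1643.3100


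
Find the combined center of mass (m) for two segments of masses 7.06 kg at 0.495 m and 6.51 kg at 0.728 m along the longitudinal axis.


COM = (m1*x1 + m2*x2) / (m1 + m2)
COM = (7.06*0.495 + 6.51*0.728) / (7.06 + 6.51)
Numerator = 8.2340
Denominator = 13.5700
COM = 0.6068


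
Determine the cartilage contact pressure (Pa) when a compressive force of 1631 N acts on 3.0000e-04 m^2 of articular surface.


P = F / A
P = 1631 / 3.0000e-04
P = 5.4367e+06


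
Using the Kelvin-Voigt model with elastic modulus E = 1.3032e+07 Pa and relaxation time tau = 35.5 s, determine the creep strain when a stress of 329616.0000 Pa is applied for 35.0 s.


epsilon(t) = (sigma/E) * (1 - exp(-t/tau))
sigma/E = 329616.0000 / 1.3032e+07 = 0.0253
exp(-t/tau) = exp(-35.0 / 35.5) = 0.3731
epsilon = 0.0253 * (1 - 0.3731)
epsilon = 0.0159


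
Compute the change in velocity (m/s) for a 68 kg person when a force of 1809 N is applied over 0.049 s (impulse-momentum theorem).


J = F * dt = 1809 * 0.049 = 88.6410 N*s
delta_v = J / m
delta_v = 88.6410 / 68
delta_v = 1.3035


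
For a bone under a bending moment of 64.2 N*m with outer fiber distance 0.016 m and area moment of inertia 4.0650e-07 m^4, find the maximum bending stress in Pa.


sigma = M * c / I
sigma = 64.2 * 0.016 / 4.0650e-07
M * c = 1.0272
sigma = 2.5269e+06


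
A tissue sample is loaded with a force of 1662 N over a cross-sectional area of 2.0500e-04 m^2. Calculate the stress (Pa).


stress = F / A
stress = 1662 / 2.0500e-04
stress = 8.1073e+06


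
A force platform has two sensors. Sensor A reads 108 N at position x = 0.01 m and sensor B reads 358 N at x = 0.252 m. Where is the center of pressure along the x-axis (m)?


COP_x = (F1*x1 + F2*x2) / (F1 + F2)
COP_x = (108*0.01 + 358*0.252) / (108 + 358)
Numerator = 91.2960
Denominator = 466
COP_x = 0.1959


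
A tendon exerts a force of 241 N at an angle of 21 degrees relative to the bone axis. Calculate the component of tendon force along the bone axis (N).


F_eff = F_tendon * cos(theta)
theta = 21 deg = 0.3665 rad
cos(theta) = 0.9336
F_eff = 241 * 0.9336
F_eff = 224.9929


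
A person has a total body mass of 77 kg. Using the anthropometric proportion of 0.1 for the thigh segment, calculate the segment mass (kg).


m_segment = body_mass * fraction
m_segment = 77 * 0.1
m_segment = 7.7000


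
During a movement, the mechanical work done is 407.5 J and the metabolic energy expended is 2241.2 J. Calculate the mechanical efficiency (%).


eta = (W_mech / E_meta) * 100
eta = (407.5 / 2241.2) * 100
ratio = 0.1818
eta = 18.1822


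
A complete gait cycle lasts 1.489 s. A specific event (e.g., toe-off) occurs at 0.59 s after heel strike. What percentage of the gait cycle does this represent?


pct = (event_time / cycle_time) * 100
pct = (0.59 / 1.489) * 100
ratio = 0.3962
pct = 39.6239


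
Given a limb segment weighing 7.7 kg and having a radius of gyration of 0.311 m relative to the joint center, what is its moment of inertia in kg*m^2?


I = m * k^2
I = 7.7 * 0.311^2
k^2 = 0.0967
I = 0.7448


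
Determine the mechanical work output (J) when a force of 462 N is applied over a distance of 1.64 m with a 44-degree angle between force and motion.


W = F * d * cos(theta)
theta = 44 deg = 0.7679 rad
cos(theta) = 0.7193
W = 462 * 1.64 * 0.7193
W = 545.0294


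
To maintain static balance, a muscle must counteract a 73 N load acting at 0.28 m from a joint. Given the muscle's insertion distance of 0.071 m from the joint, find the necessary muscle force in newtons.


F_muscle = W * d_load / d_muscle
F_muscle = 73 * 0.28 / 0.071
Numerator = 20.4400
F_muscle = 287.8873


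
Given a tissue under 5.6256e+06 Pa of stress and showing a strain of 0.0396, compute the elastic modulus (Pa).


E = stress / strain
E = 5.6256e+06 / 0.0396
E = 1.4206e+08


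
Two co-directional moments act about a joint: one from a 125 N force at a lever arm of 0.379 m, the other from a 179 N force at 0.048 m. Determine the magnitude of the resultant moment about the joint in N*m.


M = F1 * d1 + F2 * d2
M = 125 * 0.379 + 179 * 0.048
M = 47.3750 + 8.5920
M = 55.9670


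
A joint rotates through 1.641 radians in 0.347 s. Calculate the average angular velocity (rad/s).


omega = delta_theta / delta_t
omega = 1.641 / 0.347
omega = 4.7291


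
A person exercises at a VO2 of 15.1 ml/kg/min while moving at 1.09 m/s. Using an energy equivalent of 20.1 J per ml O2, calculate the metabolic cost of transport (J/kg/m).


Power per kg = VO2 * 20.1 / 60
Power per kg = 15.1 * 20.1 / 60 = 5.0585 W/kg
Cost = power_per_kg / speed
Cost = 5.0585 / 1.09
Cost = 4.6408


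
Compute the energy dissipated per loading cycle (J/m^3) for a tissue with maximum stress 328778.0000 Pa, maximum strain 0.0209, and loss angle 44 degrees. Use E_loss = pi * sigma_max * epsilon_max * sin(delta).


E_loss = pi * sigma_max * epsilon_max * sin(delta)
delta = 44 deg = 0.7679 rad
sin(delta) = 0.6947
E_loss = pi * 328778.0000 * 0.0209 * 0.6947
E_loss = 14995.8187


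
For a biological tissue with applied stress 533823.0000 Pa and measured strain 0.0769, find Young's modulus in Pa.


E = stress / strain
E = 533823.0000 / 0.0769
E = 6.9418e+06


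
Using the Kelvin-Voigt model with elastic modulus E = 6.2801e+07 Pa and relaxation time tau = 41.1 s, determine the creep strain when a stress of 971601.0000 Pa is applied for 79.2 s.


epsilon(t) = (sigma/E) * (1 - exp(-t/tau))
sigma/E = 971601.0000 / 6.2801e+07 = 0.0155
exp(-t/tau) = exp(-79.2 / 41.1) = 0.1456
epsilon = 0.0155 * (1 - 0.1456)
epsilon = 0.0132


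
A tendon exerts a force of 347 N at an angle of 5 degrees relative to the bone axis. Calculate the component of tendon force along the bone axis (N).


F_eff = F_tendon * cos(theta)
theta = 5 deg = 0.0873 rad
cos(theta) = 0.9962
F_eff = 347 * 0.9962
F_eff = 345.6796


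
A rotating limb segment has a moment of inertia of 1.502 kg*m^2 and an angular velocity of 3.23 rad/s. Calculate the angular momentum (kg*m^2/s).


L = I * omega
L = 1.502 * 3.23
L = 4.8515


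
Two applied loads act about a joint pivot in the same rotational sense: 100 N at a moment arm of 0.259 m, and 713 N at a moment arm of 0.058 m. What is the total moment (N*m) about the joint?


M = F1 * d1 + F2 * d2
M = 100 * 0.259 + 713 * 0.058
M = 25.9000 + 41.3540
M = 67.2540


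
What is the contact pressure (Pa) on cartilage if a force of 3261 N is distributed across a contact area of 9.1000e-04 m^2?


P = F / A
P = 3261 / 9.1000e-04
P = 3.5835e+06


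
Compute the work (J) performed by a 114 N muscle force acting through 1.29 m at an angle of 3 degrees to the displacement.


W = F * d * cos(theta)
theta = 3 deg = 0.0524 rad
cos(theta) = 0.9986
W = 114 * 1.29 * 0.9986
W = 146.8585


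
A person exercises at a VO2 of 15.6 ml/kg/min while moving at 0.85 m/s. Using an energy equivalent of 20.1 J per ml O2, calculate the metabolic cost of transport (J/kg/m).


Power per kg = VO2 * 20.1 / 60
Power per kg = 15.6 * 20.1 / 60 = 5.2260 W/kg
Cost = power_per_kg / speed
Cost = 5.2260 / 0.85
Cost = 6.1482


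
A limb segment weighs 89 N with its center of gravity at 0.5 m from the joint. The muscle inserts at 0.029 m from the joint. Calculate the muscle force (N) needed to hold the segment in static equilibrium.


F_muscle = W * d_load / d_muscle
F_muscle = 89 * 0.5 / 0.029
Numerator = 44.5000
F_muscle = 1534.4828


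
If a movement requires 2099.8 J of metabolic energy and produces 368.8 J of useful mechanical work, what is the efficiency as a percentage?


eta = (W_mech / E_meta) * 100
eta = (368.8 / 2099.8) * 100
ratio = 0.1756
eta = 17.5636


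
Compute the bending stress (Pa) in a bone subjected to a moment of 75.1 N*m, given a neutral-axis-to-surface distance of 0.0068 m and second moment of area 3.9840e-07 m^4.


sigma = M * c / I
sigma = 75.1 * 0.0068 / 3.9840e-07
M * c = 0.5107
sigma = 1.2818e+06


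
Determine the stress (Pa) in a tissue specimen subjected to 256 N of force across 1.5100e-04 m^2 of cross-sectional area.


stress = F / A
stress = 256 / 1.5100e-04
stress = 1.6954e+06


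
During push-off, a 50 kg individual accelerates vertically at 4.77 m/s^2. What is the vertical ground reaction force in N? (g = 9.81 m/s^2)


GRF = m * (g + a)
GRF = 50 * (9.81 + 4.77)
GRF = 50 * 14.5800
GRF = 729.0000


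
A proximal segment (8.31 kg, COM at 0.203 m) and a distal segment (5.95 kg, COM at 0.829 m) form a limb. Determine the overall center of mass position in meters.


COM = (m1*x1 + m2*x2) / (m1 + m2)
COM = (8.31*0.203 + 5.95*0.829) / (8.31 + 5.95)
Numerator = 6.6195
Denominator = 14.2600
COM = 0.4642


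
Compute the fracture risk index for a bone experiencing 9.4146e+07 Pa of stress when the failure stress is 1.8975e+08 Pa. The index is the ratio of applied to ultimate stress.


FRI = applied / ultimate
FRI = 9.4146e+07 / 1.8975e+08
FRI = 0.4962


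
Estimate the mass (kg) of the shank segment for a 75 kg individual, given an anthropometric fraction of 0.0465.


m_segment = body_mass * fraction
m_segment = 75 * 0.0465
m_segment = 3.4875


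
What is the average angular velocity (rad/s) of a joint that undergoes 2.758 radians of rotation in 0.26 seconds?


omega = delta_theta / delta_t
omega = 2.758 / 0.26
omega = 10.6077


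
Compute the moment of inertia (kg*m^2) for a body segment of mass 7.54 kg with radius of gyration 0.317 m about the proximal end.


I = m * k^2
I = 7.54 * 0.317^2
k^2 = 0.1005
I = 0.7577


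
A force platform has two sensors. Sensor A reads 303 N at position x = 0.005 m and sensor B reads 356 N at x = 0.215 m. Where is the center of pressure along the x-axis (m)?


COP_x = (F1*x1 + F2*x2) / (F1 + F2)
COP_x = (303*0.005 + 356*0.215) / (303 + 356)
Numerator = 78.0550
Denominator = 659
COP_x = 0.1184


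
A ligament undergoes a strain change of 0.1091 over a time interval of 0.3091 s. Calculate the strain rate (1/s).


strain_rate = delta_strain / delta_t
strain_rate = 0.1091 / 0.3091
strain_rate = 0.3530


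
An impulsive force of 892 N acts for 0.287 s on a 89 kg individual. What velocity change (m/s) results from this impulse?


J = F * dt = 892 * 0.287 = 256.0040 N*s
delta_v = J / m
delta_v = 256.0040 / 89
delta_v = 2.8764


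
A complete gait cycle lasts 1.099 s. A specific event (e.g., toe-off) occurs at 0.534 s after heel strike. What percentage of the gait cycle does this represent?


pct = (event_time / cycle_time) * 100
pct = (0.534 / 1.099) * 100
ratio = 0.4859
pct = 48.5896


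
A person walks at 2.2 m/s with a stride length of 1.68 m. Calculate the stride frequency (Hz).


f = v / stride_length
f = 2.2 / 1.68
f = 1.3095


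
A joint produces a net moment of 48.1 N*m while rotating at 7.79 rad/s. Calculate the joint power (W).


P = M * omega
P = 48.1 * 7.79
P = 374.6990


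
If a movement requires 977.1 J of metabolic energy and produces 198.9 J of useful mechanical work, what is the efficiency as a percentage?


eta = (W_mech / E_meta) * 100
eta = (198.9 / 977.1) * 100
ratio = 0.2036
eta = 20.3562


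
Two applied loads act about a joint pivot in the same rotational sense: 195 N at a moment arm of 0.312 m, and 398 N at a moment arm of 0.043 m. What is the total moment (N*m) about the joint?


M = F1 * d1 + F2 * d2
M = 195 * 0.312 + 398 * 0.043
M = 60.8400 + 17.1140
M = 77.9540


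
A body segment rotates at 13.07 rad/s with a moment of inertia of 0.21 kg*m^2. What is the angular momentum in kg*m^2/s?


L = I * omega
L = 0.21 * 13.07
L = 2.7447


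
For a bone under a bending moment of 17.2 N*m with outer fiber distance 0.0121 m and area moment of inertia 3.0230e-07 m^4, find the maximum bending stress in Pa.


sigma = M * c / I
sigma = 17.2 * 0.0121 / 3.0230e-07
M * c = 0.2081
sigma = 688455.1770


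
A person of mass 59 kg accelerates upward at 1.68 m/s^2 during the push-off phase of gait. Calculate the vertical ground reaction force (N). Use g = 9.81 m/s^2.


GRF = m * (g + a)
GRF = 59 * (9.81 + 1.68)
GRF = 59 * 11.4900
GRF = 677.9100


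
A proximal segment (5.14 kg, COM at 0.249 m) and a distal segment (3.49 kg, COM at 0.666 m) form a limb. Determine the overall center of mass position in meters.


COM = (m1*x1 + m2*x2) / (m1 + m2)
COM = (5.14*0.249 + 3.49*0.666) / (5.14 + 3.49)
Numerator = 3.6042
Denominator = 8.6300
COM = 0.4176


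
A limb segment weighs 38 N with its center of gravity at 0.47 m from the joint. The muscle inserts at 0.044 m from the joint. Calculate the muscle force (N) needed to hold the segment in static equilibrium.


F_muscle = W * d_load / d_muscle
F_muscle = 38 * 0.47 / 0.044
Numerator = 17.8600
F_muscle = 405.9091


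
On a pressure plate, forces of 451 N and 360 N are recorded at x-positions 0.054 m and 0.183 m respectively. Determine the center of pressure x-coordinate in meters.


COP_x = (F1*x1 + F2*x2) / (F1 + F2)
COP_x = (451*0.054 + 360*0.183) / (451 + 360)
Numerator = 90.2340
Denominator = 811
COP_x = 0.1113


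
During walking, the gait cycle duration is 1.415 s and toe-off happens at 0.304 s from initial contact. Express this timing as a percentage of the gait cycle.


pct = (event_time / cycle_time) * 100
pct = (0.304 / 1.415) * 100
ratio = 0.2148
pct = 21.4841


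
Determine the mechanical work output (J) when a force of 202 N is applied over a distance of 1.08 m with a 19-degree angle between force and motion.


W = F * d * cos(theta)
theta = 19 deg = 0.3316 rad
cos(theta) = 0.9455
W = 202 * 1.08 * 0.9455
W = 206.2743


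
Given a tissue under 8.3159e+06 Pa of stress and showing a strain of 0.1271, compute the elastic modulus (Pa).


E = stress / strain
E = 8.3159e+06 / 0.1271
E = 6.5428e+07


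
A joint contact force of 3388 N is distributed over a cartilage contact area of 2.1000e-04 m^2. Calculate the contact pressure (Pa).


P = F / A
P = 3388 / 2.1000e-04
P = 1.6133e+07


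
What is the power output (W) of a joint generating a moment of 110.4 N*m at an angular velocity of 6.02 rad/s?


P = M * omega
P = 110.4 * 6.02
P = 664.6080


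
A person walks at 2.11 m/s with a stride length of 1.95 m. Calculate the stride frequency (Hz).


f = v / stride_length
f = 2.11 / 1.95
f = 1.0821


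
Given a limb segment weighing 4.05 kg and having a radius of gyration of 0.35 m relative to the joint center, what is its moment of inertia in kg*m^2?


I = m * k^2
I = 4.05 * 0.35^2
k^2 = 0.1225
I = 0.4961


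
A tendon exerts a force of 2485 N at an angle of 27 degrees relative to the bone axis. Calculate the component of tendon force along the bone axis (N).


F_eff = F_tendon * cos(theta)
theta = 27 deg = 0.4712 rad
cos(theta) = 0.8910
F_eff = 2485 * 0.8910
F_eff = 2214.1512


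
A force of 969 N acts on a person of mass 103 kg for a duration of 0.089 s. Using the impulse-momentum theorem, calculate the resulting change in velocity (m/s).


J = F * dt = 969 * 0.089 = 86.2410 N*s
delta_v = J / m
delta_v = 86.2410 / 103
delta_v = 0.8373


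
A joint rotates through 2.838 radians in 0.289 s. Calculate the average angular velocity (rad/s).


omega = delta_theta / delta_t
omega = 2.838 / 0.289
omega = 9.8201


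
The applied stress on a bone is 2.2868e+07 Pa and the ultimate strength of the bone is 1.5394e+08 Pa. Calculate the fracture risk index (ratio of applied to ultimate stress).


FRI = applied / ultimate
FRI = 2.2868e+07 / 1.5394e+08
FRI = 0.1486


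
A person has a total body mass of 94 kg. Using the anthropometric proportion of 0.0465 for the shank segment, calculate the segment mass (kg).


m_segment = body_mass * fraction
m_segment = 94 * 0.0465
m_segment = 4.3710


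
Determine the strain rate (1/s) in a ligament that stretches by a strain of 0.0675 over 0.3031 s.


strain_rate = delta_strain / delta_t
strain_rate = 0.0675 / 0.3031
strain_rate = 0.2227


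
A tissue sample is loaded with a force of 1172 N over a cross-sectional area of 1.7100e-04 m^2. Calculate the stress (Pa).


stress = F / A
stress = 1172 / 1.7100e-04
stress = 6.8538e+06


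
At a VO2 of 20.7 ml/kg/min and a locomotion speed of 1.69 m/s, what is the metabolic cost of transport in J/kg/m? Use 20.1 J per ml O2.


Power per kg = VO2 * 20.1 / 60
Power per kg = 20.7 * 20.1 / 60 = 6.9345 W/kg
Cost = power_per_kg / speed
Cost = 6.9345 / 1.69
Cost = 4.1033


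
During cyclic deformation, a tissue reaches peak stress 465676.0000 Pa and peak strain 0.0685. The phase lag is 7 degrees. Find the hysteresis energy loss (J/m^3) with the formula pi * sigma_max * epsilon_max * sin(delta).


E_loss = pi * sigma_max * epsilon_max * sin(delta)
delta = 7 deg = 0.1222 rad
sin(delta) = 0.1219
E_loss = pi * 465676.0000 * 0.0685 * 0.1219
E_loss = 12212.8992


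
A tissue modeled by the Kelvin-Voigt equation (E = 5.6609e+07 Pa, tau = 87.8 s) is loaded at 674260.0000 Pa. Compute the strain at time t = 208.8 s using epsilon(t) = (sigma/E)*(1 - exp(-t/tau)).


epsilon(t) = (sigma/E) * (1 - exp(-t/tau))
sigma/E = 674260.0000 / 5.6609e+07 = 0.0119
exp(-t/tau) = exp(-208.8 / 87.8) = 0.0927
epsilon = 0.0119 * (1 - 0.0927)
epsilon = 0.0108


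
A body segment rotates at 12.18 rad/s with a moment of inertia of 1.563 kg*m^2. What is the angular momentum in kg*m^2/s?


L = I * omega
L = 1.563 * 12.18
L = 19.0373


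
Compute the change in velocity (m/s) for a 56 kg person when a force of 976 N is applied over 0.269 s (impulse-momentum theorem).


J = F * dt = 976 * 0.269 = 262.5440 N*s
delta_v = J / m
delta_v = 262.5440 / 56
delta_v = 4.6883


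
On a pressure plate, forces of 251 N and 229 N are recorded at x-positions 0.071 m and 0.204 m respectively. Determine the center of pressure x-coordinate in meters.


COP_x = (F1*x1 + F2*x2) / (F1 + F2)
COP_x = (251*0.071 + 229*0.204) / (251 + 229)
Numerator = 64.5370
Denominator = 480
COP_x = 0.1345


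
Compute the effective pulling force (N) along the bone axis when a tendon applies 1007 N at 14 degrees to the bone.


F_eff = F_tendon * cos(theta)
theta = 14 deg = 0.2443 rad
cos(theta) = 0.9703
F_eff = 1007 * 0.9703
F_eff = 977.0878


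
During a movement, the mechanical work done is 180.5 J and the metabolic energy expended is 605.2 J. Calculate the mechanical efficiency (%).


eta = (W_mech / E_meta) * 100
eta = (180.5 / 605.2) * 100
ratio = 0.2982
eta = 29.8249


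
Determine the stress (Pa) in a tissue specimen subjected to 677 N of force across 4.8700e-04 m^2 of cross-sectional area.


stress = F / A
stress = 677 / 4.8700e-04
stress = 1.3901e+06


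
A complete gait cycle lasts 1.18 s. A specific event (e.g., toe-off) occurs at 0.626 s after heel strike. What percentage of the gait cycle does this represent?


pct = (event_time / cycle_time) * 100
pct = (0.626 / 1.18) * 100
ratio = 0.5305
pct = 53.0508


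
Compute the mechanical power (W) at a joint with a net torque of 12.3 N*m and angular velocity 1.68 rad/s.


P = M * omega
P = 12.3 * 1.68
P = 20.6640


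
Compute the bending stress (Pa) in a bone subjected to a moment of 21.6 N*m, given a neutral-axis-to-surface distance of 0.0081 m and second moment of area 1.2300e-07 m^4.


sigma = M * c / I
sigma = 21.6 * 0.0081 / 1.2300e-07
M * c = 0.1750
sigma = 1.4224e+06


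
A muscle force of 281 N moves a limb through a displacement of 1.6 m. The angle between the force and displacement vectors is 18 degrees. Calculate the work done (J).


W = F * d * cos(theta)
theta = 18 deg = 0.3142 rad
cos(theta) = 0.9511
W = 281 * 1.6 * 0.9511
W = 427.5950


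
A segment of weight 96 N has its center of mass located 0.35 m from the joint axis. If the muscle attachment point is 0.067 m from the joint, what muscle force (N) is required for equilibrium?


F_muscle = W * d_load / d_muscle
F_muscle = 96 * 0.35 / 0.067
Numerator = 33.6000
F_muscle = 501.4925


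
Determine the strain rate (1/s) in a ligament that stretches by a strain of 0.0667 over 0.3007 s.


strain_rate = delta_strain / delta_t
strain_rate = 0.0667 / 0.3007
strain_rate = 0.2218


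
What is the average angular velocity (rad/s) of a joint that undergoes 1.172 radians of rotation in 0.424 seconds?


omega = delta_theta / delta_t
omega = 1.172 / 0.424
omega = 2.7642


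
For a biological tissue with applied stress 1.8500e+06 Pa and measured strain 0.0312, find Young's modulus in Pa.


E = stress / strain
E = 1.8500e+06 / 0.0312
E = 5.9295e+07


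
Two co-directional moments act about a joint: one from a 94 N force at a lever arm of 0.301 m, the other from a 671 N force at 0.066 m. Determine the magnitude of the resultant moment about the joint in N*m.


M = F1 * d1 + F2 * d2
M = 94 * 0.301 + 671 * 0.066
M = 28.2940 + 44.2860
M = 72.5800


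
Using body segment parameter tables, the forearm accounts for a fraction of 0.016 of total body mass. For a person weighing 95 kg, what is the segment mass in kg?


m_segment = body_mass * fraction
m_segment = 95 * 0.016
m_segment = 1.5200


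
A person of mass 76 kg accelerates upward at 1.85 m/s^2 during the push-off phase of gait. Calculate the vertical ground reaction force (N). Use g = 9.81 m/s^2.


GRF = m * (g + a)
GRF = 76 * (9.81 + 1.85)
GRF = 76 * 11.6600
GRF = 886.1600


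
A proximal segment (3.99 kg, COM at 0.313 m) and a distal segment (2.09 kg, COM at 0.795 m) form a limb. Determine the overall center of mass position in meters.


COM = (m1*x1 + m2*x2) / (m1 + m2)
COM = (3.99*0.313 + 2.09*0.795) / (3.99 + 2.09)
Numerator = 2.9104
Denominator = 6.0800
COM = 0.4787
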